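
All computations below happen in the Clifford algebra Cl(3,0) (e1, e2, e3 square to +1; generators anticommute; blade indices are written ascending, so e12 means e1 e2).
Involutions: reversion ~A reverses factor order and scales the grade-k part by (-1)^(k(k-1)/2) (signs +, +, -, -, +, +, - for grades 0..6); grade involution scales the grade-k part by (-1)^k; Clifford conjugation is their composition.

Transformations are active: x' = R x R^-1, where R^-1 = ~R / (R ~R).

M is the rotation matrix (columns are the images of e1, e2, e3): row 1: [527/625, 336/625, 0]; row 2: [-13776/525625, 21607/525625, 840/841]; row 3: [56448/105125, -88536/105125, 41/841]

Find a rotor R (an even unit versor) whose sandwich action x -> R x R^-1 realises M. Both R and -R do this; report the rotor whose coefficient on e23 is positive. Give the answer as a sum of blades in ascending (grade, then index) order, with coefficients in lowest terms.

Method: write R = a + b12*e12 + b13*e13 + b23*e23 with a^2 + b12^2 + b13^2 + b23^2 = 1 (so R^-1 = ~R). Expanding the columns R e_j ~R gives tr M = 4a^2 - 1 and, from the antisymmetric part, M21 - M12 = -4a*b12, M13 - M31 = 4a*b13, M32 - M23 = -4a*b23.
Here tr M = 490439/525625, so a^2 = (1 + tr M)/4 = 254016/525625 and a = ±504/725. Taking a = 504/725: M21 - M12 = -296352/525625, M13 - M31 = -56448/105125, M32 - M23 = -193536/105125, giving b12 = 147/725, b13 = -28/145, b23 = 96/145, i.e. R = 504/725 + 147/725*e12 - 28/145*e13 + 96/145*e23.
Its e23 coefficient is already positive.
Answer: 504/725 + 147/725*e12 - 28/145*e13 + 96/145*e23. Sheet selection: the two-to-one cover makes ±R indistinguishable at the matrix level (trace 490439/525625), so uniqueness comes from the required sign on e23.


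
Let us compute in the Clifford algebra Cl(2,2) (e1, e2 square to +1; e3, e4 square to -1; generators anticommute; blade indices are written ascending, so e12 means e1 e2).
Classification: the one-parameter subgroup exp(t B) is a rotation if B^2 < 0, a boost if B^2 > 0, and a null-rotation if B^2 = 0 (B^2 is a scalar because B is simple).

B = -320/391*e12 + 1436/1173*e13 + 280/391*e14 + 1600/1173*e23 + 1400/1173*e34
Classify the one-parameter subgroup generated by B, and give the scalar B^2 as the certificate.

B^2 term by term: the squares give (-320/391)^2*(e12)^2 + (1436/1173)^2*(e13)^2 + (280/391)^2*(e14)^2 + (1600/1173)^2*(e23)^2 + (1400/1173)^2*(e34)^2 = 102400/152881*(-1) + 2062096/1375929*(+1) + 78400/152881*(+1) + 2560000/1375929*(+1) + 1960000/1375929*(-1) = 16/9 (each basis 2-blade squares to minus the product of its generators' squares); cross terms between blades sharing an index anticommute and cancel; the commuting (index-disjoint) pairs give grade-4 terms 2*c*c'*(blade product), which cancel blade by blade — e1234: -896000/458643 + 896000/458643 = 0 — confirming B is simple. So B^2 = 16/9.
Answer: boost, certificate B^2 = 16/9. Note: conjugating B changes its blade decomposition but never the scalar B^2 = 16/9, whose sign settles the classification.


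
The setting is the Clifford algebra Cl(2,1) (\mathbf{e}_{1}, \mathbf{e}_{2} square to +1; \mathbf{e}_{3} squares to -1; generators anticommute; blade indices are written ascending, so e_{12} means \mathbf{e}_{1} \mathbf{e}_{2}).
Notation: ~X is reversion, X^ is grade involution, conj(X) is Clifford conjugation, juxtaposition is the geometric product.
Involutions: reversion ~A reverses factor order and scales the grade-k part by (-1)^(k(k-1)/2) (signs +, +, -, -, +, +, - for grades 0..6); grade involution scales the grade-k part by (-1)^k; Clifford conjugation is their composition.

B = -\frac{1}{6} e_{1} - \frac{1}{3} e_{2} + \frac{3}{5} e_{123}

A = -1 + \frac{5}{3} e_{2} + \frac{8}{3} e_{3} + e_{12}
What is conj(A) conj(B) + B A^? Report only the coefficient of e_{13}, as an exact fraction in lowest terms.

first term: -\frac{5}{9} - \frac{1}{2} e_{1} - \frac{1}{6} e_{2} + \frac{3}{5} e_{3} + \frac{169}{90} e_{12} + \frac{13}{9} e_{13} + \frac{8}{9} e_{23} - \frac{3}{5} e_{123}
second term: \frac{5}{9} + \frac{1}{2} e_{1} + \frac{1}{6} e_{2} - \frac{3}{5} e_{3} + \frac{169}{90} e_{12} + \frac{13}{9} e_{13} + \frac{8}{9} e_{23} - \frac{3}{5} e_{123}
Answer: \frac{26}{9}


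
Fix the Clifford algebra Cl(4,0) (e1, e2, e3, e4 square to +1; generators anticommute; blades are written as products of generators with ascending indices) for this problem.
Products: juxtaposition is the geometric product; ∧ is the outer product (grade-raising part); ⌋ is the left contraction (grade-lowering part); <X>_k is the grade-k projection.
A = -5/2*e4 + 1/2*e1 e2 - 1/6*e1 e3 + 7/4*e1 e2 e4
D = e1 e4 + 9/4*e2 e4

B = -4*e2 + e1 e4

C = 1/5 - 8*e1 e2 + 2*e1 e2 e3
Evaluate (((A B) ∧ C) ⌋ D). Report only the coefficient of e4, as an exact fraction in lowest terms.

step 1: 1/2*e1 + 7/4*e2 + 7*e1 e4 - 21/2*e2 e4 + 1/6*e3 e4 - 2/3*e1 e2 e3
step 2: 1/10*e1 + 7/20*e2 + 7/5*e1 e4 - 21/10*e2 e4 + 1/30*e3 e4 - 2/15*e1 e2 e3 - 4/3*e1 e2 e3 e4
step 3: 133/40 + 71/80*e4
Answer: 71/80


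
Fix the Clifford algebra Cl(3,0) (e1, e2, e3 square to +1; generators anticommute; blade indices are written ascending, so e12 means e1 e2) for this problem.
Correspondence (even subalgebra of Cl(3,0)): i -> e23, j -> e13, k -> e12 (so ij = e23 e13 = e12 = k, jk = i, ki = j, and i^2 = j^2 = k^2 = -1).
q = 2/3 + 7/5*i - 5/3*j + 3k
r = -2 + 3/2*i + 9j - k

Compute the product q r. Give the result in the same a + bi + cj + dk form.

In blades: q = 2/3 + 3*e12 - 5/3*e13 + 7/5*e23, r = -2 - e12 + 9*e13 + 3/2*e23.
Distribute q over r term by term (generator squares from the signature, products reordered to ascending indices): (2/3)*r = -4/3 - 2/3*e12 + 6*e13 + e23; (3*e12)*r = 3 - 6*e12 + 9/2*e13 - 27*e23; (-5/3*e13)*r = 15 + 5/2*e12 + 10/3*e13 + 5/3*e23; (7/5*e23)*r = -21/10 + 63/5*e12 + 7/5*e13 - 14/5*e23.
Sum: 437/30 + 253/30*e12 + 457/30*e13 - 407/15*e23; translating back through the correspondence:
Answer: 437/30 - 407/15*i + 457/30*j + 253/30*k


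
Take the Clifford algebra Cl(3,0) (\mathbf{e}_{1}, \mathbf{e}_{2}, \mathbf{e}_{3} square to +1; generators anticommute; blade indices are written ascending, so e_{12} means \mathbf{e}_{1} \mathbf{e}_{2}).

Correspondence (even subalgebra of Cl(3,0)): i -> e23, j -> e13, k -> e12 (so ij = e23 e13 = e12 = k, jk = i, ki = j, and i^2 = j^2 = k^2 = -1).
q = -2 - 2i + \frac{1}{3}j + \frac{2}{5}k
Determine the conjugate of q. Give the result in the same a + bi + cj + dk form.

In blades: q = -2 + \frac{2}{5} e_{12} + \frac{1}{3} e_{13} - 2 e_{23}.
Quaternion conjugation is reversion on the even subalgebra: the scalar is fixed and every grade-2 blade flips sign, giving -2 - \frac{2}{5} e_{12} - \frac{1}{3} e_{13} + 2 e_{23}; translating back:
Answer: -2 + 2i - \frac{1}{3}j - \frac{2}{5}k


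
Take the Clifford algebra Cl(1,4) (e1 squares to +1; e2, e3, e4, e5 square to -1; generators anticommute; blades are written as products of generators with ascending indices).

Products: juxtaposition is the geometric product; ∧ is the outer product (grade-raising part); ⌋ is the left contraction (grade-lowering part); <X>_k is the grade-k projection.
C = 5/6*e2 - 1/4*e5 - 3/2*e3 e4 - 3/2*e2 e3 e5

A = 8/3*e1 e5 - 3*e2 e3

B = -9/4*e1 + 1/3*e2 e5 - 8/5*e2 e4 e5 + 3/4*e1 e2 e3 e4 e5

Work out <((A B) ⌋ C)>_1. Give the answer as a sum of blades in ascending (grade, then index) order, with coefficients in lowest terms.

step 1: 6*e5 + 8/9*e1 e2 - e3 e5 + 27/4*e1 e2 e3 + 64/15*e1 e2 e4 + 9/4*e1 e4 e5 - 2*e2 e3 e4 + 24/5*e3 e4 e5
step 2: 3/2 - 3/2*e2 + 9*e2 e3
step 3: -3/2*e2
Answer: -3/2*e2


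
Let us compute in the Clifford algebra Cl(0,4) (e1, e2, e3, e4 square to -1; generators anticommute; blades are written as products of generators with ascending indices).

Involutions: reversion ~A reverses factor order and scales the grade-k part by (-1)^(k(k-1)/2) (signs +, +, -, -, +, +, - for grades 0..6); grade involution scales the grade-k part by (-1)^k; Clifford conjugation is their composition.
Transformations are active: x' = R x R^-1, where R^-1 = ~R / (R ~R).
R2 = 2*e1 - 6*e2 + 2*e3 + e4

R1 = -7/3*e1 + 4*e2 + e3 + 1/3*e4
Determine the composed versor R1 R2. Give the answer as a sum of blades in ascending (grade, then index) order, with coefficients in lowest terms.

Distribute over the terms of R1 (each basis-blade product reordered to ascending indices, repeated generators contracted through their squares):
(-7/3*e1) R2 = 14/3 + 14*e1 e2 - 14/3*e1 e3 - 7/3*e1 e4
(4*e2) R2 = 24 - 8*e1 e2 + 8*e2 e3 + 4*e2 e4
(e3) R2 = -2 - 2*e1 e3 + 6*e2 e3 + e3 e4
(1/3*e4) R2 = -1/3 - 2/3*e1 e4 + 2*e2 e4 - 2/3*e3 e4
Summing the partial products and collecting blades:
Answer: 79/3 + 6*e1 e2 - 20/3*e1 e3 - 3*e1 e4 + 14*e2 e3 + 6*e2 e4 + 1/3*e3 e4


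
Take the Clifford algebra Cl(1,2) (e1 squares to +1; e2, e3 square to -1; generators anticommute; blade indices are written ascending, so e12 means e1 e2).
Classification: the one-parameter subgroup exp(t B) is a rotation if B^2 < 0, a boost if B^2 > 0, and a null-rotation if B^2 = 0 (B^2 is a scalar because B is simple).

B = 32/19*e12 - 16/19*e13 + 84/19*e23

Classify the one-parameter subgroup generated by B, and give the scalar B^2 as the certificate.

B^2 term by term: the squares give (32/19)^2*(e12)^2 + (-16/19)^2*(e13)^2 + (84/19)^2*(e23)^2 = 1024/361*(+1) + 256/361*(+1) + 7056/361*(-1) = -16 (each basis 2-blade squares to minus the product of its generators' squares); cross terms between blades sharing an index anticommute and cancel. So B^2 = -16.
Answer: rotation, certificate B^2 = -16. Note: conjugating B changes its blade decomposition but never the scalar B^2 = -16, whose sign settles the classification.


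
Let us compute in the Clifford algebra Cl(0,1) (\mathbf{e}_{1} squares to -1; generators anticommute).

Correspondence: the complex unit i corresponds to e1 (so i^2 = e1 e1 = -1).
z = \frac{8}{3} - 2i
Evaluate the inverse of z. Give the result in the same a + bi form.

In blades: z = \frac{8}{3} - 2 e_{1}.
With qbar = \frac{8}{3} + 2 e_{1} (scalar fixed, mapped units negated), z qbar = \frac{100}{9} (the sum of squared coefficients), so z^-1 = qbar / (\frac{100}{9}) = \frac{6}{25} + \frac{9}{50} e_{1}; translating back:
Answer: \frac{6}{25} + \frac{9}{50}i


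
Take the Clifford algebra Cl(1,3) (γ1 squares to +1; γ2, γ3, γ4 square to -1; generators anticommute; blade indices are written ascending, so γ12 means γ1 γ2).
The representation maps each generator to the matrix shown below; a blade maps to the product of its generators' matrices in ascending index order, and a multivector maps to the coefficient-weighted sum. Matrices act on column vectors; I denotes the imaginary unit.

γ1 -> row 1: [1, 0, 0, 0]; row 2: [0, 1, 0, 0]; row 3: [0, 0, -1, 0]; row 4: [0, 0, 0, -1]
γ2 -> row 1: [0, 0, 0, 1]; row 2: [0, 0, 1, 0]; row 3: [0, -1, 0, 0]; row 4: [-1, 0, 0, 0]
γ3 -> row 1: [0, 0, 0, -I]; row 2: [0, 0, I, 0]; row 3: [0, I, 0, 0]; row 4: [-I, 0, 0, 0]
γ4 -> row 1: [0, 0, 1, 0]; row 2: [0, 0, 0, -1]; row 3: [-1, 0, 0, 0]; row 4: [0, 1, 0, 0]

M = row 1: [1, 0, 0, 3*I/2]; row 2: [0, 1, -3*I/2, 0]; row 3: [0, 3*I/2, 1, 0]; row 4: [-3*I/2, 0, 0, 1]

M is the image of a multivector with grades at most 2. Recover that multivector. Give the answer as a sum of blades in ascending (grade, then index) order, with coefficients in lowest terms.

Method: the blade images are trace-orthogonal — tr(rho(e_A) rho(e_B)^-1) = 4 if A = B and 0 otherwise — and rho(e_A)^-1 = (e_A)^2 * rho(e_A) with (e_A)^2 = +1 or -1, so the coefficient of e_A in the preimage is (e_A)^2 * tr(M rho(e_A))/4.
Nonzero projections over blades of grade <= 2: 1: (1)^2 = +1, tr(M 1) = 4, coefficient 1; γ13: (γ13)^2 = +1, tr(M rho(γ13)) = -6, coefficient -3/2. Every other blade of grade <= 2 projects to 0.
Answer: 1 - 3/2*γ13


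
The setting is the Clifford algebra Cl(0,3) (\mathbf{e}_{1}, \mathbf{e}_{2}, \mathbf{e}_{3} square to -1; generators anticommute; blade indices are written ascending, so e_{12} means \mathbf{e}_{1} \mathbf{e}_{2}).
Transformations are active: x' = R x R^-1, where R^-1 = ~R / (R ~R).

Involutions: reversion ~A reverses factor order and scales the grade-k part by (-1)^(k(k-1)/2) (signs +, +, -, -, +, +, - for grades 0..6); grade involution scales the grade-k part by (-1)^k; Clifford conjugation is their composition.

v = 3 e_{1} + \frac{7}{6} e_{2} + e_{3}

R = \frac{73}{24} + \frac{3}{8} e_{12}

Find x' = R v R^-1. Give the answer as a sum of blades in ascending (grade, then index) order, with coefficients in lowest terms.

~R = \frac{73}{24} - \frac{3}{8} e_{12}, and R ~R = \frac{2705}{288}, so R^-1 = ~R / (\frac{2705}{288}).
R v = \frac{139}{16} e_{1} + \frac{673}{144} e_{2} + \frac{73}{24} e_{3} + \frac{3}{8} e_{123}
Answer: \frac{14211}{5410} e_{1} + \frac{15097}{8115} e_{2} + e_{3}


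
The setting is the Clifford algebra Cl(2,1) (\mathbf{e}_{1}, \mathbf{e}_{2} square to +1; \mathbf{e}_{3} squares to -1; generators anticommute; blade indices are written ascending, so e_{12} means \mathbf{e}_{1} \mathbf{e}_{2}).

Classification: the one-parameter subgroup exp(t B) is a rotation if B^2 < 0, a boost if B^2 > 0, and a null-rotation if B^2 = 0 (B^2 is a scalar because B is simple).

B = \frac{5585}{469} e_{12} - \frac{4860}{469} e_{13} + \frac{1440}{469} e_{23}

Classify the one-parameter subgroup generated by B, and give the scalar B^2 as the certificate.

B^2 term by term: the squares give (\frac{5585}{469})^2*(e_{12})^2 + (-\frac{4860}{469})^2*(e_{13})^2 + (\frac{1440}{469})^2*(e_{23})^2 = \frac{31192225}{219961}*(-1) + \frac{23619600}{219961}*(+1) + \frac{2073600}{219961}*(+1) = -25 (each basis 2-blade squares to minus the product of its generators' squares); cross terms between blades sharing an index anticommute and cancel. So B^2 = -25.
Answer: rotation, certificate B^2 = -25. Certificate logic: -25 is a conjugation-invariant scalar, so its sign fixes rotation versus boost versus null-rotation outright.


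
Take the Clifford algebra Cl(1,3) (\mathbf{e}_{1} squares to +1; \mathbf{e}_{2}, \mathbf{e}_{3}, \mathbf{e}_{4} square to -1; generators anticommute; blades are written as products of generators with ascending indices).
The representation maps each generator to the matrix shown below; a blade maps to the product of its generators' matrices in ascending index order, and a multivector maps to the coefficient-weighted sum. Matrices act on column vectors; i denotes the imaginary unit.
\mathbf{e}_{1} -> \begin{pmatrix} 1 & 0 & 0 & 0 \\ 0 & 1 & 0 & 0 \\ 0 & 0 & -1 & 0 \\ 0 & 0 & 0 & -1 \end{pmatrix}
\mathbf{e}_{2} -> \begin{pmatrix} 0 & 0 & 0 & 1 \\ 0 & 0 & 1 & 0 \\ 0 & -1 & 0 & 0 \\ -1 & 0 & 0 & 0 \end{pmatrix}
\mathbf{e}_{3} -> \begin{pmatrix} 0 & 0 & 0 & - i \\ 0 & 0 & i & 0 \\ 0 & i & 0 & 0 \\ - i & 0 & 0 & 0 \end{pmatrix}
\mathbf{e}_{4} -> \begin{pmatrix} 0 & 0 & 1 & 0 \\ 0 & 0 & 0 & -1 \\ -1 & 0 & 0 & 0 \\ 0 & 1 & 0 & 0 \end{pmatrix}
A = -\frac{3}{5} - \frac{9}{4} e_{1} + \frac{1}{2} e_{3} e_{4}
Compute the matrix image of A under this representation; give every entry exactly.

Bivector images (products of the table entries): rho(e_{3} e_{4}) = rho(\mathbf{e}_{3})rho(\mathbf{e}_{4}) = \begin{pmatrix} 0 & - i & 0 & 0 \\ - i & 0 & 0 & 0 \\ 0 & 0 & 0 & - i \\ 0 & 0 & - i & 0 \end{pmatrix}.
M = (-\frac{3}{5})*1 + (-\frac{9}{4})*rho(e_{1}) + (\frac{1}{2})*rho(e_{3} e_{4}), summed entrywise (1 is the identity matrix):
Answer: \begin{pmatrix} - \frac{57}{20} & - \frac{i}{2} & 0 & 0 \\ - \frac{i}{2} & - \frac{57}{20} & 0 & 0 \\ 0 & 0 & \frac{33}{20} & - \frac{i}{2} \\ 0 & 0 & - \frac{i}{2} & \frac{33}{20} \end{pmatrix}


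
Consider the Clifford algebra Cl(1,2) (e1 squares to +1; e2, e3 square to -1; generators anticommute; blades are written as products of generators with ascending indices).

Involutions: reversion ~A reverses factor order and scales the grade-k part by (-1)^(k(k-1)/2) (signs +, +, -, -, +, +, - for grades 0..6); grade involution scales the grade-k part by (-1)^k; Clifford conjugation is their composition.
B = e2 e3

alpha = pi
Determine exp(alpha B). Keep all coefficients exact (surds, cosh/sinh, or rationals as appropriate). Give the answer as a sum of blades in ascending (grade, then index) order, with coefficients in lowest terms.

B^2 = (1)^2*(e2 e3)^2 = 1*(-1) = -1 (a basis 2-blade squares to minus the product of its generators' squares).
B^2 = -1 — the series telescopes trigonometrically here: l = 1, alpha*l = pi, so exp(alpha B) = cos(pi) + (sin(pi)/1)*B = -1 + (0)*B.
Answer: -1


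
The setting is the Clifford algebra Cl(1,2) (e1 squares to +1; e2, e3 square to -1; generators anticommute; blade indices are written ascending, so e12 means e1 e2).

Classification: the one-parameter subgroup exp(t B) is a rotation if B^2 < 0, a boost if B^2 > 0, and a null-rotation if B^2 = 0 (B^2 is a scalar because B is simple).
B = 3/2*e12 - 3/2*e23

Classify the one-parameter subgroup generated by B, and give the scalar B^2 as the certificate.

B^2 term by term: the squares give (3/2)^2*(e12)^2 + (-3/2)^2*(e23)^2 = 9/4*(+1) + 9/4*(-1) = 0 (each basis 2-blade squares to minus the product of its generators' squares); cross terms between blades sharing an index anticommute and cancel. So B^2 = 0.
Answer: null-rotation, certificate B^2 = 0. Certificate logic: 0 is a conjugation-invariant scalar, so its sign fixes rotation versus boost versus null-rotation outright.


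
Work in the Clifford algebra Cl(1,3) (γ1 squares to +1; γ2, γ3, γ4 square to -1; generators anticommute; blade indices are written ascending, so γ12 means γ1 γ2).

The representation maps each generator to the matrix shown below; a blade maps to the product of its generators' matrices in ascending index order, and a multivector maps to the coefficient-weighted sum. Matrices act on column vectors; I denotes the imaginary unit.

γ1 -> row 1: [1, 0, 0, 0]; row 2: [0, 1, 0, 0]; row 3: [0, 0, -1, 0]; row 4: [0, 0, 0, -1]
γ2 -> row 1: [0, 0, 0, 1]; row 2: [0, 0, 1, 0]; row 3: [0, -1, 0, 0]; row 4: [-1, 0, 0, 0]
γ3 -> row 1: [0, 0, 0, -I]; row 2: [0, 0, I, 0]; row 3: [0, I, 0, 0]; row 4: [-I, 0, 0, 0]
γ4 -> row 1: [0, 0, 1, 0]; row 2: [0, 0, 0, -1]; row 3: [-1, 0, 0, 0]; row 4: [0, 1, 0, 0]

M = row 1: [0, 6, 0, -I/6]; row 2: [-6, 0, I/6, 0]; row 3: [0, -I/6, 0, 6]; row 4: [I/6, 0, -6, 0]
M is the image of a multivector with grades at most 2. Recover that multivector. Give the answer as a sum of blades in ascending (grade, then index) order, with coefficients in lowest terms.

Method: the blade images are trace-orthogonal — tr(rho(e_A) rho(e_B)^-1) = 4 if A = B and 0 otherwise — and rho(e_A)^-1 = (e_A)^2 * rho(e_A) with (e_A)^2 = +1 or -1, so the coefficient of e_A in the preimage is (e_A)^2 * tr(M rho(e_A))/4.
Nonzero projections over blades of grade <= 2: γ13: (γ13)^2 = +1, tr(M rho(γ13)) = 2/3, coefficient 1/6; γ24: (γ24)^2 = -1, tr(M rho(γ24)) = -24, coefficient 6. Every other blade of grade <= 2 projects to 0.
Answer: 1/6*γ13 + 6*γ24


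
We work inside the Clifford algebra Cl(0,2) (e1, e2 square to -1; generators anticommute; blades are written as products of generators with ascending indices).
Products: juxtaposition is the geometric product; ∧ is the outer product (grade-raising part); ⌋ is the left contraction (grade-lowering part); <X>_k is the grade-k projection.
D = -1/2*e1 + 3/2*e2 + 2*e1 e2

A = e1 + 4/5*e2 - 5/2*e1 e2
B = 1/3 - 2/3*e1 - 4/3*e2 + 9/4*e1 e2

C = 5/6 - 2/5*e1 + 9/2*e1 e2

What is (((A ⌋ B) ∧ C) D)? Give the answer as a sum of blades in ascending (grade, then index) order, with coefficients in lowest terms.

step 1: 883/120 + 9/5*e1 - 9/4*e2
step 2: 883/144 - 433/300*e1 - 15/8*e2 + 2577/80*e1 e2
step 3: -74801/1200 - 39697/720*e1 - 2413/600*e2 + 32981/3600*e1 e2
Answer: -74801/1200 - 39697/720*e1 - 2413/600*e2 + 32981/3600*e1 e2


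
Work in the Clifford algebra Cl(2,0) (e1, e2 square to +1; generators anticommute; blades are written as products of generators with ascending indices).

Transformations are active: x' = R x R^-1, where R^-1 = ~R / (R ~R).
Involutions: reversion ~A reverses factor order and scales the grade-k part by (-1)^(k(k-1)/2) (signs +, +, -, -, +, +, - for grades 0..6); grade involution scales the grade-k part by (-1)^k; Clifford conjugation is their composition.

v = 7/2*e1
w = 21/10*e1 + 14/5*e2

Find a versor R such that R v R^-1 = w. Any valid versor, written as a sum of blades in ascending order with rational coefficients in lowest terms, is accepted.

Why this works: both vectors square to 49/4, so q(v) = q(w) and R = v + w = 28/5*e1 + 14/5*e2 carries v to w — its own direction survives, the complement (v - w)/2 flips.
Answer: 28/5*e1 + 14/5*e2


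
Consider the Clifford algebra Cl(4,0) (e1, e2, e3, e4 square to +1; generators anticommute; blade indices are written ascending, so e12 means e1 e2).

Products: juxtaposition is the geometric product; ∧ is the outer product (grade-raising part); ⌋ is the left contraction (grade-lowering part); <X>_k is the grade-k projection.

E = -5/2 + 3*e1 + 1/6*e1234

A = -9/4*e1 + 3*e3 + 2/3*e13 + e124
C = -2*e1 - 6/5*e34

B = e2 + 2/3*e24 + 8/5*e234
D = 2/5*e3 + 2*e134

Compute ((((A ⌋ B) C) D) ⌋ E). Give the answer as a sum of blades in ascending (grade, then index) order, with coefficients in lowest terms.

step 1: -24/5*e24
step 2: -144/25*e23 + 48/5*e124
step 3: -288/125*e2 - 96/5*e23 - 288/25*e124 - 96/25*e1234
step 4: -16/25 - 48/25*e3 + 16/5*e14 + 48/125*e134
Answer: -16/25 - 48/25*e3 + 16/5*e14 + 48/125*e134


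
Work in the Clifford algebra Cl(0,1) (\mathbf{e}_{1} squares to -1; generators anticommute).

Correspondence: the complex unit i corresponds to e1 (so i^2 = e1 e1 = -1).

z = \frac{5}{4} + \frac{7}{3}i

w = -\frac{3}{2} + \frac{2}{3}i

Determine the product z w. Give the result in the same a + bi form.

In blades: z = \frac{5}{4} + \frac{7}{3} e_{1}, w = -\frac{3}{2} + \frac{2}{3} e_{1}.
Distribute z over w term by term (generator squares from the signature, products reordered to ascending indices): (\frac{5}{4})*w = -\frac{15}{8} + \frac{5}{6} e_{1}; (\frac{7}{3} e_{1})*w = -\frac{14}{9} - \frac{7}{2} e_{1}.
Sum: -\frac{247}{72} - \frac{8}{3} e_{1}; translating back through the correspondence:
Answer: -\frac{247}{72} - \frac{8}{3}i


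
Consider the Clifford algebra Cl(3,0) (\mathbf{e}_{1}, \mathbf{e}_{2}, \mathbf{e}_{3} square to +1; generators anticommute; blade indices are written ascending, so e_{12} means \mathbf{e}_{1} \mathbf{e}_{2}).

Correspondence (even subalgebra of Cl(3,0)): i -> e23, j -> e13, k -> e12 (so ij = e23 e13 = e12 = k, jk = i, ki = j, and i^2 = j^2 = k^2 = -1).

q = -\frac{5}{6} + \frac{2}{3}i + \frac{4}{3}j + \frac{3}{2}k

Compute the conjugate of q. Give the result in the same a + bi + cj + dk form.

In blades: q = -\frac{5}{6} + \frac{3}{2} e_{12} + \frac{4}{3} e_{13} + \frac{2}{3} e_{23}.
Quaternion conjugation is reversion on the even subalgebra: the scalar is fixed and every grade-2 blade flips sign, giving -\frac{5}{6} - \frac{3}{2} e_{12} - \frac{4}{3} e_{13} - \frac{2}{3} e_{23}; translating back:
Answer: -\frac{5}{6} - \frac{2}{3}i - \frac{4}{3}j - \frac{3}{2}k


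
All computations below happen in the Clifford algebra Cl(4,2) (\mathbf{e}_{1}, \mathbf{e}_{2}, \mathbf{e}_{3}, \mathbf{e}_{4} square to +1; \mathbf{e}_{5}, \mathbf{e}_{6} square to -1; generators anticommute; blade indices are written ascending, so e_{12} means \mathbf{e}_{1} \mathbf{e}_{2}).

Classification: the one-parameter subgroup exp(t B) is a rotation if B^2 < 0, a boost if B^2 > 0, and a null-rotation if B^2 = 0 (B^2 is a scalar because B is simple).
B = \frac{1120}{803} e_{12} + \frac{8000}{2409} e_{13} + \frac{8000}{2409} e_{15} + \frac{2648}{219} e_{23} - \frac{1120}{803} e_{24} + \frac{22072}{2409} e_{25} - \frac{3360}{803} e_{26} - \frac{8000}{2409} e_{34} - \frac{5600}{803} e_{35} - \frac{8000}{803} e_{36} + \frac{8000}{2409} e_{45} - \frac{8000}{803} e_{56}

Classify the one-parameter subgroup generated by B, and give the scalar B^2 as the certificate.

B^2 term by term: the squares give (\frac{1120}{803})^2*(e_{12})^2 + (\frac{8000}{2409})^2*(e_{13})^2 + (\frac{8000}{2409})^2*(e_{15})^2 + (\frac{2648}{219})^2*(e_{23})^2 + (-\frac{1120}{803})^2*(e_{24})^2 + (\frac{22072}{2409})^2*(e_{25})^2 + (-\frac{3360}{803})^2*(e_{26})^2 + (-\frac{8000}{2409})^2*(e_{34})^2 + (-\frac{5600}{803})^2*(e_{35})^2 + (-\frac{8000}{803})^2*(e_{36})^2 + (\frac{8000}{2409})^2*(e_{45})^2 + (-\frac{8000}{803})^2*(e_{56})^2 = \frac{1254400}{644809}*(-1) + \frac{64000000}{5803281}*(-1) + \frac{64000000}{5803281}*(+1) + \frac{7011904}{47961}*(-1) + \frac{1254400}{644809}*(-1) + \frac{487173184}{5803281}*(+1) + \frac{11289600}{644809}*(+1) + \frac{64000000}{5803281}*(-1) + \frac{31360000}{644809}*(+1) + \frac{64000000}{644809}*(+1) + \frac{64000000}{5803281}*(+1) + \frac{64000000}{644809}*(-1) = 0 (each basis 2-blade squares to minus the product of its generators' squares); cross terms between blades sharing an index anticommute and cancel; the commuting (index-disjoint) pairs give grade-4 terms 2*c*c'*(blade product), which cancel blade by blade — e_{1234}: -\frac{17920000}{1934427} + \frac{17920000}{1934427} = 0; e_{1235}: -\frac{12544000}{644809} - \frac{353152000}{5803281} + \frac{42368000}{527571} = 0; e_{1236}: -\frac{17920000}{644809} + \frac{17920000}{644809} = 0; e_{1245}: \frac{17920000}{1934427} - \frac{17920000}{1934427} = 0; e_{1256}: -\frac{17920000}{644809} + \frac{17920000}{644809} = 0; e_{1345}: \frac{128000000}{5803281} - \frac{128000000}{5803281} = 0; e_{1356}: -\frac{128000000}{1934427} + \frac{128000000}{1934427} = 0; e_{2345}: \frac{42368000}{527571} - \frac{12544000}{644809} - \frac{353152000}{5803281} = 0; e_{2346}: -\frac{17920000}{644809} + \frac{17920000}{644809} = 0; e_{2356}: -\frac{42368000}{175857} + \frac{353152000}{1934427} + \frac{37632000}{644809} = 0; e_{2456}: \frac{17920000}{644809} - \frac{17920000}{644809} = 0; e_{3456}: \frac{128000000}{1934427} - \frac{128000000}{1934427} = 0 — confirming B is simple. So B^2 = 0.
Answer: null-rotation, certificate B^2 = 0. B^2 = 0 is basis-independent, so its sign is the whole story.


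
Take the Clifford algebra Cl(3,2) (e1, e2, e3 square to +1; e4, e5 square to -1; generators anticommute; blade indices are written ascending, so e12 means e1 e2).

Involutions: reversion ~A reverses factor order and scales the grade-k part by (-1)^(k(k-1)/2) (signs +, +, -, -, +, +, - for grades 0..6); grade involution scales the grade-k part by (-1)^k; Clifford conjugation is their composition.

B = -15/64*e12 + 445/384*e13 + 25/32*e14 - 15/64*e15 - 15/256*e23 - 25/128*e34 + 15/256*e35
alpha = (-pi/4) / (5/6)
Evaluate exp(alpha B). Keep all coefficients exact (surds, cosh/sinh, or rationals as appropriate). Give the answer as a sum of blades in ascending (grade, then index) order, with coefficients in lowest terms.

B^2 term by term: the squares give (-15/64)^2*(e12)^2 + (445/384)^2*(e13)^2 + (25/32)^2*(e14)^2 + (-15/64)^2*(e15)^2 + (-15/256)^2*(e23)^2 + (-25/128)^2*(e34)^2 + (15/256)^2*(e35)^2 = 225/4096*(-1) + 198025/147456*(-1) + 625/1024*(+1) + 225/4096*(+1) + 225/65536*(-1) + 625/16384*(+1) + 225/65536*(+1) = -25/36 (each basis 2-blade squares to minus the product of its generators' squares); cross terms between blades sharing an index anticommute and cancel; the commuting (index-disjoint) pairs give grade-4 terms 2*c*c'*(blade product), which cancel blade by blade — e1234: 375/4096 - 375/4096 = 0; e1235: -225/8192 + 225/8192 = 0; e1345: -375/4096 + 375/4096 = 0 — confirming B is simple. So B^2 = -25/36.
B^2 = -25/36 — the negative square puts this in the circular regime; l = 5/6, alpha*l = -pi/4, so exp(alpha B) = cos(-pi/4) + (sin(-pi/4)/(5/6))*B = sqrt(2)/2 + (-3*sqrt(2)/5)*B.
Answer: sqrt(2)/2 + 9*sqrt(2)/64*e12 - 89*sqrt(2)/128*e13 - 15*sqrt(2)/32*e14 + 9*sqrt(2)/64*e15 + 9*sqrt(2)/256*e23 + 15*sqrt(2)/128*e34 - 9*sqrt(2)/256*e35


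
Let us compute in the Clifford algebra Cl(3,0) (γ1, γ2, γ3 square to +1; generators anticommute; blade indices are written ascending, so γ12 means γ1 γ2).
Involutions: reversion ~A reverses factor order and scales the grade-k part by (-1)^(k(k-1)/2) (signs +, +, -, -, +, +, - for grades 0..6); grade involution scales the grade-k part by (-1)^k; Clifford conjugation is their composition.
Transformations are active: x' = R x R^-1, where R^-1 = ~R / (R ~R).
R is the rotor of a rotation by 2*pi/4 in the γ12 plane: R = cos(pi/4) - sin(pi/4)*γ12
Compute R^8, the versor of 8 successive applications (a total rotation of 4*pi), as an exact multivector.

Half-angle bookkeeping: 8 applications in γ12 add up to rotor phase 8*pi/4 = 2*pi, so R^8 = cos(2*pi) - sin(2*pi)*γ12.
cos(2*pi) = 1 and sin(2*pi) = 0, so R^8 = 1. The total rotation 4*pi is 2 full turns, so every vector returns to itself, yet the rotor is +1, back on the identity sheet (an even number of 2*pi turns).
Answer: 1


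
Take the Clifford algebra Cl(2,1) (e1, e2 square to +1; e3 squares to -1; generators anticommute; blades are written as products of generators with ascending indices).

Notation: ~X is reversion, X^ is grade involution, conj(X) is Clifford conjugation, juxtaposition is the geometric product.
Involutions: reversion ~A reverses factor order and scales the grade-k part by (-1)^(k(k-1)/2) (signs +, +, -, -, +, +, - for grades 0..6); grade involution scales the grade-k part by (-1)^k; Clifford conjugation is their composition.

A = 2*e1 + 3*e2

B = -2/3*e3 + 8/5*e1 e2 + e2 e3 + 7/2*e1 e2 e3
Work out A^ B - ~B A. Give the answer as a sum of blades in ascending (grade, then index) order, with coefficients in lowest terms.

first term: 24/5*e1 - 16/5*e2 - 3*e3 + 71/6*e1 e3 - 5*e2 e3 - 2*e1 e2 e3
second term: -24/5*e1 + 16/5*e2 + 3*e3 + 71/6*e1 e3 - 5*e2 e3 - 2*e1 e2 e3
Answer: 48/5*e1 - 32/5*e2 - 6*e3


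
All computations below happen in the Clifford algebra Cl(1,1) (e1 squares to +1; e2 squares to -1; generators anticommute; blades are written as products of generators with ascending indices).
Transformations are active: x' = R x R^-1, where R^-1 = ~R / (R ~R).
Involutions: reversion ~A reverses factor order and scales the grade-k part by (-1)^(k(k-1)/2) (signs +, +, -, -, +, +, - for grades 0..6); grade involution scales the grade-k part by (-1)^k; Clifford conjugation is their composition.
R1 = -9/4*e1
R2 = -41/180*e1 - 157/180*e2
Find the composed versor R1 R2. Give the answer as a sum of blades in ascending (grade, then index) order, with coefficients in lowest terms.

Distribute over the terms of R1 (each basis-blade product reordered to ascending indices, repeated generators contracted through their squares):
(-9/4*e1) R2 = 41/80 + 157/80*e1 e2
Answer: 41/80 + 157/80*e1 e2


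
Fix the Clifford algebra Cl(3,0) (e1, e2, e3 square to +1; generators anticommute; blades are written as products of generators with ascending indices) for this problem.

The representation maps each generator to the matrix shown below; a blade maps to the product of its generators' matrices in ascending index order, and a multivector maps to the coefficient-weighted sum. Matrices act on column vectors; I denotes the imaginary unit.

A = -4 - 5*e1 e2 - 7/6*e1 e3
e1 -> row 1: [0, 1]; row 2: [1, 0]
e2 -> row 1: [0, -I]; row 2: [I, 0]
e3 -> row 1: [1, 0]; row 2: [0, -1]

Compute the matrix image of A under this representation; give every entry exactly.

Bivector images (products of the table entries): rho(e1 e2) = rho(e1)rho(e2) = row 1: [I, 0]; row 2: [0, -I]; rho(e1 e3) = rho(e1)rho(e3) = row 1: [0, -1]; row 2: [1, 0].
M = (-4)*1 + (-5)*rho(e1 e2) + (-7/6)*rho(e1 e3), summed entrywise (1 is the identity matrix):
Answer: row 1: [-4 - 5*I, 7/6]; row 2: [-7/6, -4 + 5*I]


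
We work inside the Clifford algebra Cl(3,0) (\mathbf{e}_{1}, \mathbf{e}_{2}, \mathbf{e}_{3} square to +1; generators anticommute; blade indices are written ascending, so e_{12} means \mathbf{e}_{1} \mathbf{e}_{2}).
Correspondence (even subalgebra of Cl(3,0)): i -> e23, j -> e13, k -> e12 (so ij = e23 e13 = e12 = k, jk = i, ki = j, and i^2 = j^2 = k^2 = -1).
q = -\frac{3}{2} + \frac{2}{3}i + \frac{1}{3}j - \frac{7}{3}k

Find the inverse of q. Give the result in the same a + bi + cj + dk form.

In blades: q = -\frac{3}{2} - \frac{7}{3} e_{12} + \frac{1}{3} e_{13} + \frac{2}{3} e_{23}.
With qbar = -\frac{3}{2} + \frac{7}{3} e_{12} - \frac{1}{3} e_{13} - \frac{2}{3} e_{23} (scalar fixed, mapped units negated), q qbar = \frac{33}{4} (the sum of squared coefficients), so q^-1 = qbar / (\frac{33}{4}) = -\frac{2}{11} + \frac{28}{99} e_{12} - \frac{4}{99} e_{13} - \frac{8}{99} e_{23}; translating back:
Answer: -\frac{2}{11} - \frac{8}{99}i - \frac{4}{99}j + \frac{28}{99}k


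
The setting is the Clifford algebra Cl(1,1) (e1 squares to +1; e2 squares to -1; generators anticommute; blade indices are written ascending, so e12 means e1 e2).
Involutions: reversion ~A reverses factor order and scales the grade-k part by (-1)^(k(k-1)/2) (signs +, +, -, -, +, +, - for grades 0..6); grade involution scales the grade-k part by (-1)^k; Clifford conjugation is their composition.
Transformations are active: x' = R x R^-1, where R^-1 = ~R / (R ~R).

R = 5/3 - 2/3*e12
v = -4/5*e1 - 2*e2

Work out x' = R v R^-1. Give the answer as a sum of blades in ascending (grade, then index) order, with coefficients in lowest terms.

~R = 5/3 + 2/3*e12, and R ~R = 7/3, so R^-1 = ~R / (7/3).
R v = -8/3*e1 - 58/15*e2
Answer: -316/105*e1 - 74/21*e2


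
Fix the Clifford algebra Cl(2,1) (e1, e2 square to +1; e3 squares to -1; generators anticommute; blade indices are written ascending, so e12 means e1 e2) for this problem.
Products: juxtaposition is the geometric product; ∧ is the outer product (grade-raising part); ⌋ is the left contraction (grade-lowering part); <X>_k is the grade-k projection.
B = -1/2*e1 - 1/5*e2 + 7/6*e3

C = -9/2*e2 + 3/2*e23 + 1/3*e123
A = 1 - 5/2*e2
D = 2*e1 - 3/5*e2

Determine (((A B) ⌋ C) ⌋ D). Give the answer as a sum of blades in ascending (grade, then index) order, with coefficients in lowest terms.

step 1: 1/2 - 1/2*e1 - 1/5*e2 + 7/6*e3 - 5/4*e12 - 35/12*e23
step 2: -139/40 - 35/36*e1 - 1/2*e2 + 7/60*e3 - 7/18*e12 + 1/15*e13 + 7/12*e23 + 1/6*e123
step 3: -74/45 - 139/20*e1 + 417/200*e2
Answer: -74/45 - 139/20*e1 + 417/200*e2


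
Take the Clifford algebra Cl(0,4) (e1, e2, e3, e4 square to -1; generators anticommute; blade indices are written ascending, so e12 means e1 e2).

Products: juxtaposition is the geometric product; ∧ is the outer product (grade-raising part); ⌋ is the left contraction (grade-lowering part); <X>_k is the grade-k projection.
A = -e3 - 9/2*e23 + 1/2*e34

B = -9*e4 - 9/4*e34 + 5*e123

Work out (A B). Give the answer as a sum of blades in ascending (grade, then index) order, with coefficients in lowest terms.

step 1: 9/8 + 45/2*e1 + 9/2*e3 - 9/4*e4 + 5*e12 - 81/8*e24 + 9*e34 + 5/2*e124 + 81/2*e234
Answer: 9/8 + 45/2*e1 + 9/2*e3 - 9/4*e4 + 5*e12 - 81/8*e24 + 9*e34 + 5/2*e124 + 81/2*e234


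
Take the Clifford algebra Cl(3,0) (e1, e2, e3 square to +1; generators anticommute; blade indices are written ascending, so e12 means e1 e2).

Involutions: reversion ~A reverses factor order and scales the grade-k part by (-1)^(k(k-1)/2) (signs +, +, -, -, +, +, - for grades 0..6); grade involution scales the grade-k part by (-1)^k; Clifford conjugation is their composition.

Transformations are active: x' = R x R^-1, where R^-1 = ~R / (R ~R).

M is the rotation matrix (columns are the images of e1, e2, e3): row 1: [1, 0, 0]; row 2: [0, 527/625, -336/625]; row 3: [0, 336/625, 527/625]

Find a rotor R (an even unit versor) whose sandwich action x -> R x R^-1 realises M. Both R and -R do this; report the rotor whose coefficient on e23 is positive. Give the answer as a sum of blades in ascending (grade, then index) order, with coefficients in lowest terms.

Method: write R = a + b12*e12 + b13*e13 + b23*e23 with a^2 + b12^2 + b13^2 + b23^2 = 1 (so R^-1 = ~R). Expanding the columns R e_j ~R gives tr M = 4a^2 - 1 and, from the antisymmetric part, M21 - M12 = -4a*b12, M13 - M31 = 4a*b13, M32 - M23 = -4a*b23.
Here tr M = 1679/625, so a^2 = (1 + tr M)/4 = 576/625 and a = ±24/25. Taking a = 24/25: M21 - M12 = 0, M13 - M31 = 0, M32 - M23 = 672/625, giving b12 = 0, b13 = 0, b23 = -7/25, i.e. R = 24/25 - 7/25*e23.
Its e23 coefficient is negative, so report the other preimage -R.
Answer: -24/25 + 7/25*e23. Key observation: the double cover Spin(3) -> SO(3) sends R and -R to the same matrix (trace 1679/625 here), so the stated sign of the e23 coefficient is what selects one sheet.


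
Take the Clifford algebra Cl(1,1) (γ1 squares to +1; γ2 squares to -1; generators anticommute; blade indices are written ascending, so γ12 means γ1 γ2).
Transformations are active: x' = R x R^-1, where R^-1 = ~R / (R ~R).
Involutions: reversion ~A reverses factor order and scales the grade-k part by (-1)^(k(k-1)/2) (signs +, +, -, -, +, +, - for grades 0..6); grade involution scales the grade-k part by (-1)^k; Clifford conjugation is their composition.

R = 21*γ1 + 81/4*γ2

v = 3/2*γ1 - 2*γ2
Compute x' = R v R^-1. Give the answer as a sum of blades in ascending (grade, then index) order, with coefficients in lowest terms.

~R = 21*γ1 + 81/4*γ2, and R ~R = 495/16, so R^-1 = ~R / (495/16).
R v = 72 - 579/8*γ12
Answer: 10587/110*γ1 + 5294/55*γ2


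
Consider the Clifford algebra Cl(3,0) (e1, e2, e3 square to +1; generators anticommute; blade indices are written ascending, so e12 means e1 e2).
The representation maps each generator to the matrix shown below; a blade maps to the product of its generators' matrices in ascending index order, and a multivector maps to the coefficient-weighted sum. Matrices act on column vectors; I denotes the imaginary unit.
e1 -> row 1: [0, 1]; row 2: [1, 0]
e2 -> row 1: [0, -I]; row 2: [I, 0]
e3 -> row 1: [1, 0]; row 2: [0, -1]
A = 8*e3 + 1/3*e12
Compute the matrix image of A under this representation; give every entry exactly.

Bivector images (products of the table entries): rho(e12) = rho(e1)rho(e2) = row 1: [I, 0]; row 2: [0, -I].
M = (8)*rho(e3) + (1/3)*rho(e12), summed entrywise:
Answer: row 1: [8 + I/3, 0]; row 2: [0, -8 - I/3]


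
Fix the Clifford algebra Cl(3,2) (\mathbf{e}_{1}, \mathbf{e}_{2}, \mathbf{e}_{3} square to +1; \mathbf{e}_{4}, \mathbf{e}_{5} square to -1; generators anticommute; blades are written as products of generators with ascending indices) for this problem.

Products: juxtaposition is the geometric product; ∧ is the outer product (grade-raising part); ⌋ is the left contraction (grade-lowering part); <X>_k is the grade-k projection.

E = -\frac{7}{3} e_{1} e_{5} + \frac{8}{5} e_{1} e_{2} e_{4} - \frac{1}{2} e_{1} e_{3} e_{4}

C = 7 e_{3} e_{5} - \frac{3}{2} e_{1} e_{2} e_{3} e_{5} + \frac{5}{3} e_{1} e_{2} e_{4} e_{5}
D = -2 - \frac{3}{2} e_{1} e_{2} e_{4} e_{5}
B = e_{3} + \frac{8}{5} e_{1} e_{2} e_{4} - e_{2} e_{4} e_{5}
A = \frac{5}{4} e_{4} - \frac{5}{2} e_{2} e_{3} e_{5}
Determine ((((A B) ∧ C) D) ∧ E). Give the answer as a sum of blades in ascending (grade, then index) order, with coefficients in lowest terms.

step 1: -2 e_{1} e_{2} + \frac{5}{4} e_{2} e_{5} + \frac{5}{4} e_{3} e_{4} - 4 e_{1} e_{3} e_{4} e_{5}
step 2: -14 e_{1} e_{2} e_{3} e_{5}
step 3: -21 e_{3} e_{4} + 28 e_{1} e_{2} e_{3} e_{5}
step 4: 49 e_{1} e_{3} e_{4} e_{5}
Answer: 49 e_{1} e_{3} e_{4} e_{5}


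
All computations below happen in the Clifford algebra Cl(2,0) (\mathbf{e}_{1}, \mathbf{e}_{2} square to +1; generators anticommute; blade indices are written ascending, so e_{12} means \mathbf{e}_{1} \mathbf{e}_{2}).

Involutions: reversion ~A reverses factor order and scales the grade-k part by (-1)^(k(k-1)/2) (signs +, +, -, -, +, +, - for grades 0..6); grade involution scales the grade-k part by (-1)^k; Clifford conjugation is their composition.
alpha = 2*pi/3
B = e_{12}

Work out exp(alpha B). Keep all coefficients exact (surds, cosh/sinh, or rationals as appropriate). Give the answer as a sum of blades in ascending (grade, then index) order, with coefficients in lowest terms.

B^2 = (1)^2*(e_{12})^2 = 1*(-1) = -1 (a basis 2-blade squares to minus the product of its generators' squares).
B^2 = -1 — B^2 < 0, so the exponential closes trigonometrically: l = 1, alpha*l = \frac{2 \pi}{3}, so exp(alpha B) = cos(\frac{2 \pi}{3}) + (sin(\frac{2 \pi}{3})/1)*B = - \frac{1}{2} + (\frac{\sqrt{3}}{2})*B.
Answer: - \frac{1}{2} + \frac{\sqrt{3}}{2} e_{12}
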